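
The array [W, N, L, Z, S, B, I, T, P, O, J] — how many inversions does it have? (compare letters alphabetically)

For each element, count later entries that are smaller:
W: 9
N: 4
L: 3
Z: 7
S: 5
B: 0
I: 0
T: 3
P: 2
O: 1
J: 0
Sum: 9 + 4 + 3 + 7 + 5 + 0 + 0 + 3 + 2 + 1 + 0 = 34

34 inversions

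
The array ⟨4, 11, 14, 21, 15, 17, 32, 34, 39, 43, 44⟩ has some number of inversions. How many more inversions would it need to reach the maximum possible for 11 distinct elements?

Maximum inversions for 11 distinct elements is C(11, 2) = 11·10/2 = 55.
Current inversions — for each element, count later smaller elements:
4: 0
11: 0
14: 0
21: 2
15: 0
17: 0
32: 0
34: 0
39: 0
43: 0
44: 0
Current total: 0 + 0 + 0 + 2 + 0 + 0 + 0 + 0 + 0 + 0 + 0 = 2
Shortfall: 55 − 2 = 53

53 inversions short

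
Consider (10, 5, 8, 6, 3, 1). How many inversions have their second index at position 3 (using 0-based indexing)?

2 such elements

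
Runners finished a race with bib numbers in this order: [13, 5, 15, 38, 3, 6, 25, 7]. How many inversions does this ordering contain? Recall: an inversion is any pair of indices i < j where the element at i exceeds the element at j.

Count, for each position, how many later elements it exceeds:
13: 4
5: 1
15: 3
38: 4
3: 0
6: 0
25: 1
7: 0
Sum: 4 + 1 + 3 + 4 + 0 + 0 + 1 + 0 = 13

13 inversions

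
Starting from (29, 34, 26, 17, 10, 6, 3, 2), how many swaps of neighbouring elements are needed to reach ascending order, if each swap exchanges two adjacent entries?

27 swaps

The minimum number of adjacent swaps to sort an array equals its inversion count, since every such swap removes exactly one inversion.
Count inversions — for each element, later elements that are smaller:
29: 26, 17, 10, 6, 3, 2 → 6
34: 26, 17, 10, 6, 3, 2 → 6
26: 17, 10, 6, 3, 2 → 5
17: 10, 6, 3, 2 → 4
10: 6, 3, 2 → 3
6: 3, 2 → 2
3: 2 → 1
2: none → 0
Total inversions: 6 + 6 + 5 + 4 + 3 + 2 + 1 + 0 = 27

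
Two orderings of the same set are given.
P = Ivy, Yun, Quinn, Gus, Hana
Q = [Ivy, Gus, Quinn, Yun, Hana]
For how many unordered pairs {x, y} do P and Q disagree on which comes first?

3 disagreeing pairs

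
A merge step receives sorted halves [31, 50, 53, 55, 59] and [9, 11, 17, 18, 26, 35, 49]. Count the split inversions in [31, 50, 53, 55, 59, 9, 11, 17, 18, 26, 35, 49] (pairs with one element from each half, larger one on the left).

33

For each element r of the right run, count left-run elements greater than r:
r = 9: 31, 50, 53, 55, 59 → 5
r = 11: 31, 50, 53, 55, 59 → 5
r = 17: 31, 50, 53, 55, 59 → 5
r = 18: 31, 50, 53, 55, 59 → 5
r = 26: 31, 50, 53, 55, 59 → 5
r = 35: 50, 53, 55, 59 → 4
r = 49: 50, 53, 55, 59 → 4
Cross-inversions: 5 + 5 + 5 + 5 + 5 + 4 + 4 = 33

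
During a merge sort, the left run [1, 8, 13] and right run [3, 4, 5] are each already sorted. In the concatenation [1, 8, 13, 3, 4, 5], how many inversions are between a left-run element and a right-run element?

Cross-inversions: 6

For each element r of the right run, count left-run elements greater than r:
r = 3: 8, 13 → 2
r = 4: 8, 13 → 2
r = 5: 8, 13 → 2
Cross-inversions: 2 + 2 + 2 = 6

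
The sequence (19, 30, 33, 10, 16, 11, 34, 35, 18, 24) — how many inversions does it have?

Sweep left to right; for each value list the smaller values that follow it:
19 → 10, 16, 11, 18 → 4
30 → 10, 16, 11, 18, 24 → 5
33 → 10, 16, 11, 18, 24 → 5
10 → none → 0
16 → 11 → 1
11 → none → 0
34 → 18, 24 → 2
35 → 18, 24 → 2
18 → none → 0
24 → none → 0
Sum: 4 + 5 + 5 + 0 + 1 + 0 + 2 + 2 + 0 + 0 = 19

19 out-of-order pairs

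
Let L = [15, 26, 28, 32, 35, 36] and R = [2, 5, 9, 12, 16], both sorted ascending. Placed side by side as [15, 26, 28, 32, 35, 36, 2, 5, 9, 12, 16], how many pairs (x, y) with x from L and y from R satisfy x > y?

There are 29 cross-inversions.

Count, for every r in R, how many entries of L exceed r:
r = 2: 15, 26, 28, 32, 35, 36 → 6
r = 5: 15, 26, 28, 32, 35, 36 → 6
r = 9: 15, 26, 28, 32, 35, 36 → 6
r = 12: 15, 26, 28, 32, 35, 36 → 6
r = 16: 26, 28, 32, 35, 36 → 5
Cross-inversions: 6 + 6 + 6 + 6 + 5 = 29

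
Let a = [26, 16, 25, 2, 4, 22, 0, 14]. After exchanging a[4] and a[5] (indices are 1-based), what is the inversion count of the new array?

Inversions: 21

Positions 4 and 5 hold 2 and 4; after swapping, the array is [26, 16, 25, 4, 2, 22, 0, 14].
Count, for each position, how many later elements it exceeds:
26: 7
16: 4
25: 5
4: 2
2: 1
22: 2
0: 0
14: 0
Sum: 7 + 4 + 5 + 2 + 1 + 2 + 0 + 0 = 21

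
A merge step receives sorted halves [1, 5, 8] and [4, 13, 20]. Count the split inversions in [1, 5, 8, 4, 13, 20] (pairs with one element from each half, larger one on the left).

2

Count, for every r in R, how many entries of L exceed r:
r = 4: 5, 8 → 2
r = 13: none → 0
r = 20: none → 0
Cross-inversions: 2 + 0 + 0 = 2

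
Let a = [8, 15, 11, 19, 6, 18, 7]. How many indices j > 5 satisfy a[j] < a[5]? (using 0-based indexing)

The element at index 5 is 18.
Elements after it: 7
Those smaller than 18: 7

1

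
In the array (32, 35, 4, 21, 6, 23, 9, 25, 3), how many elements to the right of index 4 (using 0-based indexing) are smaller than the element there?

The element at index 4 is 6.
Elements after it: 23, 9, 25, 3
Those smaller than 6: 3

1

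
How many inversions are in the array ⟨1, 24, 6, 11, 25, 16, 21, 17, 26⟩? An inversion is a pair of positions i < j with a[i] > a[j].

9 inversions

For each element, count later entries that are smaller:
1 → none → 0
24 → 6, 11, 16, 21, 17 → 5
6 → none → 0
11 → none → 0
25 → 16, 21, 17 → 3
16 → none → 0
21 → 17 → 1
17 → none → 0
26 → none → 0
Sum: 0 + 5 + 0 + 0 + 3 + 0 + 1 + 0 + 0 = 9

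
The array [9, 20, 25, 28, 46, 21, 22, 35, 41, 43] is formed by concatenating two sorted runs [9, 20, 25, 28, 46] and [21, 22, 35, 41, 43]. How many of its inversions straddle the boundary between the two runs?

9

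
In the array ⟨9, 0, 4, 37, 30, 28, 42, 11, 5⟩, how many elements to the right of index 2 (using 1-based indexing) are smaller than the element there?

The element at index 2 is 0.
Elements after it: 4, 37, 30, 28, 42, 11, 5
None of them are smaller than 0.

0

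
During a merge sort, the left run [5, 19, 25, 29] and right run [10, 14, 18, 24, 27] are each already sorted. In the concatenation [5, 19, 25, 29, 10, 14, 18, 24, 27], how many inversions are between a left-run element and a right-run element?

12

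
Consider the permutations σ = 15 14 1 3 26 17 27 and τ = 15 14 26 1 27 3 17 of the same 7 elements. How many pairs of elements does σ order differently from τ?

Discordant pairs: 4

Assign each item its position (1..7) in the first ordering, then rewrite the second ordering as that position sequence:
positions: 15→1, 14→2, 1→3, 3→4, 26→5, 17→6, 27→7
second ordering as positions: [1, 2, 5, 3, 7, 4, 6]
Discordant pairs = inversions in this position sequence.
1: 0
2: 0
5: 3, 4 → 2
3: 0
7: 4, 6 → 2
4: 0
6: 0
Total: 0 + 0 + 2 + 0 + 2 + 0 + 0 = 4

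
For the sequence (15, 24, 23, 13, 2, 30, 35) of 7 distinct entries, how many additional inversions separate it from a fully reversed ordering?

Maximum inversions for 7 distinct elements is C(7, 2) = 7·6/2 = 21.
Current inversions — for each element, count later smaller elements:
15: 2
24: 3
23: 2
13: 1
2: 0
30: 0
35: 0
Current total: 2 + 3 + 2 + 1 + 0 + 0 + 0 = 8
Shortfall: 21 − 8 = 13

13 inversions short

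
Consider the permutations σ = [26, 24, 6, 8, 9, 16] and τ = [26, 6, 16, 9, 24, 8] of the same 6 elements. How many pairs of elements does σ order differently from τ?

Discordant pairs: 6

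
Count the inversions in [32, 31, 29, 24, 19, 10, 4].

21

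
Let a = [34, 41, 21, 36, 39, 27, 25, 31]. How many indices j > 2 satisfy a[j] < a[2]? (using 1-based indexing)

6

The element at index 2 is 41.
Elements after it: 21, 36, 39, 27, 25, 31
Those smaller than 41: 21, 36, 39, 27, 25, 31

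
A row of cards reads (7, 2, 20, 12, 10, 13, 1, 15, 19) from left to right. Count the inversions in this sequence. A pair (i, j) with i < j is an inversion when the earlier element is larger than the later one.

13

Element-by-element contributions:
7 → 2, 1 → 2
2 → 1 → 1
20 → 12, 10, 13, 1, 15, 19 → 6
12 → 10, 1 → 2
10 → 1 → 1
13 → 1 → 1
1 → none → 0
15 → none → 0
19 → none → 0
Sum: 2 + 1 + 6 + 2 + 1 + 1 + 0 + 0 + 0 = 13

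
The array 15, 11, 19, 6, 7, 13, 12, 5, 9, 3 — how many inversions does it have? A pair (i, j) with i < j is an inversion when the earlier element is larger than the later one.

Count, for each position, how many later elements it exceeds:
15: 8
11: 5
19: 7
6: 2
7: 2
13: 4
12: 3
5: 1
9: 1
3: 0
Sum: 8 + 5 + 7 + 2 + 2 + 4 + 3 + 1 + 1 + 0 = 33

33 inversions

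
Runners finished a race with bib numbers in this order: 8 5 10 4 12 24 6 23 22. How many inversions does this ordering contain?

Sweep left to right; for each value list the smaller values that follow it:
8 → 5, 4, 6 → 3
5 → 4 → 1
10 → 4, 6 → 2
4 → none → 0
12 → 6 → 1
24 → 6, 23, 22 → 3
6 → none → 0
23 → 22 → 1
22 → none → 0
Sum: 3 + 1 + 2 + 0 + 1 + 3 + 0 + 1 + 0 = 11

11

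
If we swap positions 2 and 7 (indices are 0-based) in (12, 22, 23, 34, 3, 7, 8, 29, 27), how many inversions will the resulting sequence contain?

16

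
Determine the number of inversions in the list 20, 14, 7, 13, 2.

9

Element-by-element contributions:
20: 4
14: 3
7: 1
13: 1
2: 0
Sum: 4 + 3 + 1 + 1 + 0 = 9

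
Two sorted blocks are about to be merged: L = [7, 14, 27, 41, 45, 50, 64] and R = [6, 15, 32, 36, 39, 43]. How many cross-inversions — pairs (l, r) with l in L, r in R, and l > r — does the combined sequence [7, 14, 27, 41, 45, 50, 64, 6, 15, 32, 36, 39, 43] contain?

For each element r of the right run, count left-run elements greater than r:
r = 6: 7, 14, 27, 41, 45, 50, 64 → 7
r = 15: 27, 41, 45, 50, 64 → 5
r = 32: 41, 45, 50, 64 → 4
r = 36: 41, 45, 50, 64 → 4
r = 39: 41, 45, 50, 64 → 4
r = 43: 45, 50, 64 → 3
Cross-inversions: 7 + 5 + 4 + 4 + 4 + 3 = 27

There are 27 cross-inversions.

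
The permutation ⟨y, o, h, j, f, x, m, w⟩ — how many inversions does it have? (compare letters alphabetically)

15 out-of-order pairs

Element-by-element contributions:
y → o, h, j, f, x, m, w → 7
o → h, j, f, m → 4
h → f → 1
j → f → 1
f → none → 0
x → m, w → 2
m → none → 0
w → none → 0
Sum: 7 + 4 + 1 + 1 + 0 + 2 + 0 + 0 = 15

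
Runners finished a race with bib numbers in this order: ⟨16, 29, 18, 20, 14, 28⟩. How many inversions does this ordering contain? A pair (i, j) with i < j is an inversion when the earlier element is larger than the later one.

For each element, count later entries that are smaller:
16: 1
29: 4
18: 1
20: 1
14: 0
28: 0
Sum: 1 + 4 + 1 + 1 + 0 + 0 = 7

7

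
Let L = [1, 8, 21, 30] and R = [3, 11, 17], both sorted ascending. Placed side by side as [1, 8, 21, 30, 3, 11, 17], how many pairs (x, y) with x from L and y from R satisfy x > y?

Take each right-half value and tally the left-half values above it:
r = 3: 8, 21, 30 → 3
r = 11: 21, 30 → 2
r = 17: 21, 30 → 2
Cross-inversions: 3 + 2 + 2 = 7

7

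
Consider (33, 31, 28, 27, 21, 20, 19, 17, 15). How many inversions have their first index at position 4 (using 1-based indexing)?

5

The element at index 4 is 27.
Elements after it: 21, 20, 19, 17, 15
Those smaller than 27: 21, 20, 19, 17, 15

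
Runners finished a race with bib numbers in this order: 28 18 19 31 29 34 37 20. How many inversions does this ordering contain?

8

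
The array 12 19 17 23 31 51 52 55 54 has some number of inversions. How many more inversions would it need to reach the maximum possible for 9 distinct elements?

34 inversions short

Maximum inversions for 9 distinct elements is C(9, 2) = 9·8/2 = 36.
Current inversions — for each element, count later smaller elements:
12: 0
19: 1
17: 0
23: 0
31: 0
51: 0
52: 0
55: 1
54: 0
Current total: 0 + 1 + 0 + 0 + 0 + 0 + 0 + 1 + 0 = 2
Shortfall: 36 − 2 = 34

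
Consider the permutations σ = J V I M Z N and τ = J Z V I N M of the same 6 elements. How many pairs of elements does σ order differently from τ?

Assign each item its position (1..6) in the first ordering, then rewrite the second ordering as that position sequence:
positions: J→1, V→2, I→3, M→4, Z→5, N→6
second ordering as positions: [1, 5, 2, 3, 6, 4]
Discordant pairs = inversions in this position sequence.
1: 0
5: 2, 3, 4 → 3
2: 0
3: 0
6: 4 → 1
4: 0
Total: 0 + 3 + 0 + 0 + 1 + 0 = 4

There are 4 discordant pairs.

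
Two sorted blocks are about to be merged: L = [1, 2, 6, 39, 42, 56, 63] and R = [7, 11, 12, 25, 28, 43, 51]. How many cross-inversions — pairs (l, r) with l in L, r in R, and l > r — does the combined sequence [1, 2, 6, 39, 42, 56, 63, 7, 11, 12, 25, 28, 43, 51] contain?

24

For each element r of the right run, count left-run elements greater than r:
r = 7: 39, 42, 56, 63 → 4
r = 11: 39, 42, 56, 63 → 4
r = 12: 39, 42, 56, 63 → 4
r = 25: 39, 42, 56, 63 → 4
r = 28: 39, 42, 56, 63 → 4
r = 43: 56, 63 → 2
r = 51: 56, 63 → 2
Cross-inversions: 4 + 4 + 4 + 4 + 4 + 2 + 2 = 24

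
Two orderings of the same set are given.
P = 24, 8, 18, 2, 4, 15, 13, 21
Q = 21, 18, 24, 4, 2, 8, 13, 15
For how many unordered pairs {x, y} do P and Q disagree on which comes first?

13 disagreeing pairs

Assign each item its position (1..8) in the first ordering, then rewrite the second ordering as that position sequence:
positions: 24→1, 8→2, 18→3, 2→4, 4→5, 15→6, 13→7, 21→8
second ordering as positions: [8, 3, 1, 5, 4, 2, 7, 6]
Discordant pairs = inversions in this position sequence.
8: 3, 1, 5, 4, 2, 7, 6 → 7
3: 1, 2 → 2
1: 0
5: 4, 2 → 2
4: 2 → 1
2: 0
7: 6 → 1
6: 0
Total: 7 + 2 + 0 + 2 + 1 + 0 + 1 + 0 = 13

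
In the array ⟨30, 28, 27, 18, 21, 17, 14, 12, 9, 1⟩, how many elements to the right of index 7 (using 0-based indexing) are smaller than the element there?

The element at index 7 is 12.
Elements after it: 9, 1
Those smaller than 12: 9, 1

2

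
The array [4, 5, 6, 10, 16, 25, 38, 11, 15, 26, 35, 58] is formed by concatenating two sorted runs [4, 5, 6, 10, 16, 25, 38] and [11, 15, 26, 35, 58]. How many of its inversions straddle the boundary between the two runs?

8 split inversions

For each element r of the right run, count left-run elements greater than r:
r = 11: 16, 25, 38 → 3
r = 15: 16, 25, 38 → 3
r = 26: 38 → 1
r = 35: 38 → 1
r = 58: none → 0
Cross-inversions: 3 + 3 + 1 + 1 + 0 = 8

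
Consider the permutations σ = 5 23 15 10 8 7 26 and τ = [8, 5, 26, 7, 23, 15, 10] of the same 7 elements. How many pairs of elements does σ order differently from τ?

11

Assign each item its position (1..7) in the first ordering, then rewrite the second ordering as that position sequence:
positions: 5→1, 23→2, 15→3, 10→4, 8→5, 7→6, 26→7
second ordering as positions: [5, 1, 7, 6, 2, 3, 4]
Discordant pairs = inversions in this position sequence.
5: 1, 2, 3, 4 → 4
1: 0
7: 6, 2, 3, 4 → 4
6: 2, 3, 4 → 3
2: 0
3: 0
4: 0
Total: 4 + 0 + 4 + 3 + 0 + 0 + 0 = 11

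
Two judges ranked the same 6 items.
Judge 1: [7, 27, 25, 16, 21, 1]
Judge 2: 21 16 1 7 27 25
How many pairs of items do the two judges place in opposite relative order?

Assign each item its position (1..6) in the first ordering, then rewrite the second ordering as that position sequence:
positions: 7→1, 27→2, 25→3, 16→4, 21→5, 1→6
second ordering as positions: [5, 4, 6, 1, 2, 3]
Discordant pairs = inversions in this position sequence.
5: 4, 1, 2, 3 → 4
4: 1, 2, 3 → 3
6: 1, 2, 3 → 3
1: 0
2: 0
3: 0
Total: 4 + 3 + 3 + 0 + 0 + 0 = 10

10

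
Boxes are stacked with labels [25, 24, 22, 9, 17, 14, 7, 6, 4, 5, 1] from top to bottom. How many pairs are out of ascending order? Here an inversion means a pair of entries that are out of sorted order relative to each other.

52 inversions

Element-by-element contributions:
25 → 24, 22, 9, 17, 14, 7, 6, 4, 5, 1 → 10
24 → 22, 9, 17, 14, 7, 6, 4, 5, 1 → 9
22 → 9, 17, 14, 7, 6, 4, 5, 1 → 8
9 → 7, 6, 4, 5, 1 → 5
17 → 14, 7, 6, 4, 5, 1 → 6
14 → 7, 6, 4, 5, 1 → 5
7 → 6, 4, 5, 1 → 4
6 → 4, 5, 1 → 3
4 → 1 → 1
5 → 1 → 1
1 → none → 0
Sum: 10 + 9 + 8 + 5 + 6 + 5 + 4 + 3 + 1 + 1 + 0 = 52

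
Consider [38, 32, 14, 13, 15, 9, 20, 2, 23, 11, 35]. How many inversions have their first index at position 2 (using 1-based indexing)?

The element at index 2 is 32.
Elements after it: 14, 13, 15, 9, 20, 2, 23, 11, 35
Those smaller than 32: 14, 13, 15, 9, 20, 2, 23, 11

8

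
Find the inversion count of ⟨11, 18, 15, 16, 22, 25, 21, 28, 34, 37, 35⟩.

Element-by-element contributions:
11: 0
18: 2
15: 0
16: 0
22: 1
25: 1
21: 0
28: 0
34: 0
37: 1
35: 0
Sum: 0 + 2 + 0 + 0 + 1 + 1 + 0 + 0 + 0 + 1 + 0 = 5

5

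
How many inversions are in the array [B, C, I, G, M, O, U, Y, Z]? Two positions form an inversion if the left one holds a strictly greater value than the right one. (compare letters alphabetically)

Count, for each position, how many later elements it exceeds:
B: 0
C: 0
I: 1
G: 0
M: 0
O: 0
U: 0
Y: 0
Z: 0
Sum: 0 + 0 + 1 + 0 + 0 + 0 + 0 + 0 + 0 = 1

Inversions: 1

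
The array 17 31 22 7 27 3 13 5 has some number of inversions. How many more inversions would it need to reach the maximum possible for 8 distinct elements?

Maximum inversions for 8 distinct elements is C(8, 2) = 8·7/2 = 28.
Current inversions — for each element, count later smaller elements:
17: 4
31: 6
22: 4
7: 2
27: 3
3: 0
13: 1
5: 0
Current total: 4 + 6 + 4 + 2 + 3 + 0 + 1 + 0 = 20
Shortfall: 28 − 20 = 8

8 inversions short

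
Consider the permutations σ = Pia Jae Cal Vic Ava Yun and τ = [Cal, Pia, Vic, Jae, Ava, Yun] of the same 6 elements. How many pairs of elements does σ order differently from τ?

3

Assign each item its position (1..6) in the first ordering, then rewrite the second ordering as that position sequence:
positions: Pia→1, Jae→2, Cal→3, Vic→4, Ava→5, Yun→6
second ordering as positions: [3, 1, 4, 2, 5, 6]
Discordant pairs = inversions in this position sequence.
3: 1, 2 → 2
1: 0
4: 2 → 1
2: 0
5: 0
6: 0
Total: 2 + 0 + 1 + 0 + 0 + 0 = 3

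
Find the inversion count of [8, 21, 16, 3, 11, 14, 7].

13

Count, for each position, how many later elements it exceeds:
8 → 3, 7 → 2
21 → 16, 3, 11, 14, 7 → 5
16 → 3, 11, 14, 7 → 4
3 → none → 0
11 → 7 → 1
14 → 7 → 1
7 → none → 0
Sum: 2 + 5 + 4 + 0 + 1 + 1 + 0 = 13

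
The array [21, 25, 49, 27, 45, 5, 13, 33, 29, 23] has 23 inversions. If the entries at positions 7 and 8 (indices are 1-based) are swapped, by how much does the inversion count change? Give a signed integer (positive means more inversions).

Positions 7 and 8 hold 13 and 33; after swapping, the array is [21, 25, 49, 27, 45, 5, 33, 13, 29, 23].
Element-by-element contributions:
21: 2
25: 3
49: 7
27: 3
45: 5
5: 0
33: 3
13: 0
29: 1
23: 0
Sum: 2 + 3 + 7 + 3 + 5 + 0 + 3 + 0 + 1 + 0 = 24
Change: 24 − 23 = +1

+1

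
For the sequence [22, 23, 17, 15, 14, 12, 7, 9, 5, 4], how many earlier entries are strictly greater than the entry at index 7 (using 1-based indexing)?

The element at index 7 is 7.
Elements before it: 22, 23, 17, 15, 14, 12
Those larger than 7: 22, 23, 17, 15, 14, 12

6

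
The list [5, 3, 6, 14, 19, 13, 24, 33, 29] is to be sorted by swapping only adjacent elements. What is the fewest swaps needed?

Each adjacent swap fixes exactly one inversion, so the minimum swap count equals the number of inversions.
Count inversions — for each element, later elements that are smaller:
5: 3 → 1
3: none → 0
6: none → 0
14: 13 → 1
19: 13 → 1
13: none → 0
24: none → 0
33: 29 → 1
29: none → 0
Total inversions: 1 + 0 + 0 + 1 + 1 + 0 + 0 + 1 + 0 = 4

4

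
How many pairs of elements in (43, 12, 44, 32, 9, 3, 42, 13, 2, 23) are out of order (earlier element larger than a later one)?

30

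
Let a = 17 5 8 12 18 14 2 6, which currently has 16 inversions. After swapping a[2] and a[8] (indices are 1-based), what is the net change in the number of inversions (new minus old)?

Positions 2 and 8 hold 5 and 6; after swapping, the array is [17, 6, 8, 12, 18, 14, 2, 5].
For each element, count later entries that are smaller:
17 → 6, 8, 12, 14, 2, 5 → 6
6 → 2, 5 → 2
8 → 2, 5 → 2
12 → 2, 5 → 2
18 → 14, 2, 5 → 3
14 → 2, 5 → 2
2 → none → 0
5 → none → 0
Sum: 6 + 2 + 2 + 2 + 3 + 2 + 0 + 0 = 17
Change: 17 − 16 = +1

+1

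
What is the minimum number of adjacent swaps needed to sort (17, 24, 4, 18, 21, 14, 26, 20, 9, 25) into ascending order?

Minimum adjacent swaps = number of inversions (each swap of adjacent out-of-order elements removes one inversion and no swap can remove more).
Count inversions — for each element, later elements that are smaller:
17: 4, 14, 9 → 3
24: 4, 18, 21, 14, 20, 9 → 6
4: none → 0
18: 14, 9 → 2
21: 14, 20, 9 → 3
14: 9 → 1
26: 20, 9, 25 → 3
20: 9 → 1
9: none → 0
25: none → 0
Total inversions: 3 + 6 + 0 + 2 + 3 + 1 + 3 + 1 + 0 + 0 = 19

19 adjacent swaps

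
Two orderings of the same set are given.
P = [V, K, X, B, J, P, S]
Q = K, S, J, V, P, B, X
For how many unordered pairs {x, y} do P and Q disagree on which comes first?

12

Assign each item its position (1..7) in the first ordering, then rewrite the second ordering as that position sequence:
positions: V→1, K→2, X→3, B→4, J→5, P→6, S→7
second ordering as positions: [2, 7, 5, 1, 6, 4, 3]
Discordant pairs = inversions in this position sequence.
2: 1 → 1
7: 5, 1, 6, 4, 3 → 5
5: 1, 4, 3 → 3
1: 0
6: 4, 3 → 2
4: 3 → 1
3: 0
Total: 1 + 5 + 3 + 0 + 2 + 1 + 0 = 12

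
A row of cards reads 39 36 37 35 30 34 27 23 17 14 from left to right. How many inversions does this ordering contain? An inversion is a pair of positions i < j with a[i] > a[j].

43

Sweep left to right; for each value list the smaller values that follow it:
39 → 36, 37, 35, 30, 34, 27, 23, 17, 14 → 9
36 → 35, 30, 34, 27, 23, 17, 14 → 7
37 → 35, 30, 34, 27, 23, 17, 14 → 7
35 → 30, 34, 27, 23, 17, 14 → 6
30 → 27, 23, 17, 14 → 4
34 → 27, 23, 17, 14 → 4
27 → 23, 17, 14 → 3
23 → 17, 14 → 2
17 → 14 → 1
14 → none → 0
Sum: 9 + 7 + 7 + 6 + 4 + 4 + 3 + 2 + 1 + 0 = 43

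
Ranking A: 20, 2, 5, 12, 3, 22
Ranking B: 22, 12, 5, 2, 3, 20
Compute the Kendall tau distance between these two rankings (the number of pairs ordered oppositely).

12

Assign each item its position (1..6) in the first ordering, then rewrite the second ordering as that position sequence:
positions: 20→1, 2→2, 5→3, 12→4, 3→5, 22→6
second ordering as positions: [6, 4, 3, 2, 5, 1]
Discordant pairs = inversions in this position sequence.
6: 4, 3, 2, 5, 1 → 5
4: 3, 2, 1 → 3
3: 2, 1 → 2
2: 1 → 1
5: 1 → 1
1: 0
Total: 5 + 3 + 2 + 1 + 1 + 0 = 12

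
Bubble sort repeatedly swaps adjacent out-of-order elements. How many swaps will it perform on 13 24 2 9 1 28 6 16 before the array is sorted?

The minimum number of adjacent swaps to sort an array equals its inversion count, since every such swap removes exactly one inversion.
Count inversions — for each element, later elements that are smaller:
13: 2, 9, 1, 6 → 4
24: 2, 9, 1, 6, 16 → 5
2: 1 → 1
9: 1, 6 → 2
1: none → 0
28: 6, 16 → 2
6: none → 0
16: none → 0
Total inversions: 4 + 5 + 1 + 2 + 0 + 2 + 0 + 0 = 14

14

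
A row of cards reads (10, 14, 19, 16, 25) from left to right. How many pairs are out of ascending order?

Inversion pairs (indices are 1-based):
(3,4): 19 > 16
That's 1 pair.

1 out-of-order pair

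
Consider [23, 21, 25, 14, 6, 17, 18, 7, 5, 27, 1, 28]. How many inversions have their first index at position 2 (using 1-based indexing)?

7

The element at index 2 is 21.
Elements after it: 25, 14, 6, 17, 18, 7, 5, 27, 1, 28
Those smaller than 21: 14, 6, 17, 18, 7, 5, 1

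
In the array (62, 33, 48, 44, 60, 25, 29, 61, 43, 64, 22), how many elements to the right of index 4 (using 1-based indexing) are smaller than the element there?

The element at index 4 is 44.
Elements after it: 60, 25, 29, 61, 43, 64, 22
Those smaller than 44: 25, 29, 43, 22

4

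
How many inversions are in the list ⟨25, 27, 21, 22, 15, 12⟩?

For each element, count later entries that are smaller:
25 → 21, 22, 15, 12 → 4
27 → 21, 22, 15, 12 → 4
21 → 15, 12 → 2
22 → 15, 12 → 2
15 → 12 → 1
12 → none → 0
Sum: 4 + 4 + 2 + 2 + 1 + 0 = 13

13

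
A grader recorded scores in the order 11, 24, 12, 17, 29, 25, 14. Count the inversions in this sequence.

Inversions: 7

Listing every pair i<j with a[i]>a[j] (using 1-based positions):
(2,3): 24 > 12
(2,4): 24 > 17
(2,7): 24 > 14
(4,7): 17 > 14
(5,6): 29 > 25
(5,7): 29 > 14
(6,7): 25 > 14
That's 7 pairs.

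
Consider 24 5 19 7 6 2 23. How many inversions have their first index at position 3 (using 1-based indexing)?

The element at index 3 is 19.
Elements after it: 7, 6, 2, 23
Those smaller than 19: 7, 6, 2

3 such elements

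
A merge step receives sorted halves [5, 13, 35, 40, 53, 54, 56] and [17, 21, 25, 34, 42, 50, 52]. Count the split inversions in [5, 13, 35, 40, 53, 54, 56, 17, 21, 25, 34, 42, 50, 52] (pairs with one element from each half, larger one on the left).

Take each right-half value and tally the left-half values above it:
r = 17: 35, 40, 53, 54, 56 → 5
r = 21: 35, 40, 53, 54, 56 → 5
r = 25: 35, 40, 53, 54, 56 → 5
r = 34: 35, 40, 53, 54, 56 → 5
r = 42: 53, 54, 56 → 3
r = 50: 53, 54, 56 → 3
r = 52: 53, 54, 56 → 3
Cross-inversions: 5 + 5 + 5 + 5 + 3 + 3 + 3 = 29

29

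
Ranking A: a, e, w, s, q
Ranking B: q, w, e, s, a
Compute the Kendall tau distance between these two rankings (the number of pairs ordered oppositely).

Discordant pairs: 8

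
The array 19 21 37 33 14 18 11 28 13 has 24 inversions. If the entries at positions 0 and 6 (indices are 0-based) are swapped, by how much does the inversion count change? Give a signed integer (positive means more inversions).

Positions 0 and 6 hold 19 and 11; after swapping, the array is [11, 21, 37, 33, 14, 18, 19, 28, 13].
Element-by-element contributions:
11: 0
21: 4
37: 6
33: 5
14: 1
18: 1
19: 1
28: 1
13: 0
Sum: 0 + 4 + 6 + 5 + 1 + 1 + 1 + 1 + 0 = 19
Change: 19 − 24 = -5

-5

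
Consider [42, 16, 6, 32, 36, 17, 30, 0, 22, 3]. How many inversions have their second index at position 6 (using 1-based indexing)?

3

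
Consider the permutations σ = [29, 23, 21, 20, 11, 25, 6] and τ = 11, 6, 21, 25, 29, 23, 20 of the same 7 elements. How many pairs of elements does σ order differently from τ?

Assign each item its position (1..7) in the first ordering, then rewrite the second ordering as that position sequence:
positions: 29→1, 23→2, 21→3, 20→4, 11→5, 25→6, 6→7
second ordering as positions: [5, 7, 3, 6, 1, 2, 4]
Discordant pairs = inversions in this position sequence.
5: 3, 1, 2, 4 → 4
7: 3, 6, 1, 2, 4 → 5
3: 1, 2 → 2
6: 1, 2, 4 → 3
1: 0
2: 0
4: 0
Total: 4 + 5 + 2 + 3 + 0 + 0 + 0 = 14

14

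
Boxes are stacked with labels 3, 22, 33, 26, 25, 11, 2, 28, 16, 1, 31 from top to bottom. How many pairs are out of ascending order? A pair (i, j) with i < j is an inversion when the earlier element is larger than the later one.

29 out-of-order pairs

For each element, count later entries that are smaller:
3 → 2, 1 → 2
22 → 11, 2, 16, 1 → 4
33 → 26, 25, 11, 2, 28, 16, 1, 31 → 8
26 → 25, 11, 2, 16, 1 → 5
25 → 11, 2, 16, 1 → 4
11 → 2, 1 → 2
2 → 1 → 1
28 → 16, 1 → 2
16 → 1 → 1
1 → none → 0
31 → none → 0
Sum: 2 + 4 + 8 + 5 + 4 + 2 + 1 + 2 + 1 + 0 + 0 = 29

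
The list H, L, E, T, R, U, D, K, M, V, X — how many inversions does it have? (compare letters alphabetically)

Inversions: 16

For each element, count later entries that are smaller:
H → E, D → 2
L → E, D, K → 3
E → D → 1
T → R, D, K, M → 4
R → D, K, M → 3
U → D, K, M → 3
D → none → 0
K → none → 0
M → none → 0
V → none → 0
X → none → 0
Sum: 2 + 3 + 1 + 4 + 3 + 3 + 0 + 0 + 0 + 0 + 0 = 16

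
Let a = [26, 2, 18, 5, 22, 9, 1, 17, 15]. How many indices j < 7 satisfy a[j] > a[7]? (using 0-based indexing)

3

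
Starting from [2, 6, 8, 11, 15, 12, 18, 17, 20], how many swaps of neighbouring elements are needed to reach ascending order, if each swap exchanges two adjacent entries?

2

Minimum adjacent swaps = number of inversions (each swap of adjacent out-of-order elements removes one inversion and no swap can remove more).
Count inversions — for each element, later elements that are smaller:
2: none → 0
6: none → 0
8: none → 0
11: none → 0
15: 12 → 1
12: none → 0
18: 17 → 1
17: none → 0
20: none → 0
Total inversions: 0 + 0 + 0 + 0 + 1 + 0 + 1 + 0 + 0 = 2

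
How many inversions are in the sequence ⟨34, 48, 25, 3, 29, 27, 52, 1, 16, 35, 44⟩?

27 out-of-order pairs

Sweep left to right; for each value list the smaller values that follow it:
34: 6
48: 8
25: 3
3: 1
29: 3
27: 2
52: 4
1: 0
16: 0
35: 0
44: 0
Sum: 6 + 8 + 3 + 1 + 3 + 2 + 4 + 0 + 0 + 0 + 0 = 27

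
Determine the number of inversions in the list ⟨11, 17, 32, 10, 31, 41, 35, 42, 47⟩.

5

For each element, count later entries that are smaller:
11 → 10 → 1
17 → 10 → 1
32 → 10, 31 → 2
10 → none → 0
31 → none → 0
41 → 35 → 1
35 → none → 0
42 → none → 0
47 → none → 0
Sum: 1 + 1 + 2 + 0 + 0 + 1 + 0 + 0 + 0 = 5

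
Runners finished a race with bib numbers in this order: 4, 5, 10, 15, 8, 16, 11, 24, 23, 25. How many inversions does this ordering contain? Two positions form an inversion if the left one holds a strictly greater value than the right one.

There are 5 out-of-order pairs.

Element-by-element contributions:
4 → none → 0
5 → none → 0
10 → 8 → 1
15 → 8, 11 → 2
8 → none → 0
16 → 11 → 1
11 → none → 0
24 → 23 → 1
23 → none → 0
25 → none → 0
Sum: 0 + 0 + 1 + 2 + 0 + 1 + 0 + 1 + 0 + 0 = 5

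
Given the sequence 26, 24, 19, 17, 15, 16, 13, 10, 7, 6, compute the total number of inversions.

44

Sweep left to right; for each value list the smaller values that follow it:
26: 9
24: 8
19: 7
17: 6
15: 4
16: 4
13: 3
10: 2
7: 1
6: 0
Sum: 9 + 8 + 7 + 6 + 4 + 4 + 3 + 2 + 1 + 0 = 44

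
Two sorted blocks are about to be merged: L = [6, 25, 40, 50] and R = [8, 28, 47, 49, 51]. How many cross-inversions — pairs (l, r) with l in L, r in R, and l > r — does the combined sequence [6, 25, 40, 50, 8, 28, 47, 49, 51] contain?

7 split inversions

Take each right-half value and tally the left-half values above it:
r = 8: 25, 40, 50 → 3
r = 28: 40, 50 → 2
r = 47: 50 → 1
r = 49: 50 → 1
r = 51: none → 0
Cross-inversions: 3 + 2 + 1 + 1 + 0 = 7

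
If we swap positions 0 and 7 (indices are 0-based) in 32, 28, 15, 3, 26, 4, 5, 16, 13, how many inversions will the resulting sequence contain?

19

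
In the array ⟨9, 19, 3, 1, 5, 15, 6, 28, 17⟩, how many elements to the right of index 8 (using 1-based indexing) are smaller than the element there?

The element at index 8 is 28.
Elements after it: 17
Those smaller than 28: 17

1 such element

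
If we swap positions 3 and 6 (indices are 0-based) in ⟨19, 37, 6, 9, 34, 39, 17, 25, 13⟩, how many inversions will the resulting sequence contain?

19

Positions 3 and 6 hold 9 and 17; after swapping, the array is [19, 37, 6, 17, 34, 39, 9, 25, 13].
Element-by-element contributions:
19 → 6, 17, 9, 13 → 4
37 → 6, 17, 34, 9, 25, 13 → 6
6 → none → 0
17 → 9, 13 → 2
34 → 9, 25, 13 → 3
39 → 9, 25, 13 → 3
9 → none → 0
25 → 13 → 1
13 → none → 0
Sum: 4 + 6 + 0 + 2 + 3 + 3 + 0 + 1 + 0 = 19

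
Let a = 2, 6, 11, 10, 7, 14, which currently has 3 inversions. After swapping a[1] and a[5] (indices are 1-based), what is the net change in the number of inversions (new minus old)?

Positions 1 and 5 hold 2 and 7; after swapping, the array is [7, 6, 11, 10, 2, 14].
For each element, count later entries that are smaller:
7: 2
6: 1
11: 2
10: 1
2: 0
14: 0
Sum: 2 + 1 + 2 + 1 + 0 + 0 = 6
Change: 6 − 3 = +3

+3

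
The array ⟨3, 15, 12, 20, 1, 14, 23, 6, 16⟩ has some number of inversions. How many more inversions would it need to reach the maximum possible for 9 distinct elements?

Maximum inversions for 9 distinct elements is C(9, 2) = 9·8/2 = 36.
Current inversions — for each element, count later smaller elements:
3: 1
15: 4
12: 2
20: 4
1: 0
14: 1
23: 2
6: 0
16: 0
Current total: 1 + 4 + 2 + 4 + 0 + 1 + 2 + 0 + 0 = 14
Shortfall: 36 − 14 = 22

22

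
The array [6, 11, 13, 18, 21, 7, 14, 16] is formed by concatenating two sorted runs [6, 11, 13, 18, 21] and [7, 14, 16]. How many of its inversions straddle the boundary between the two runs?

Count, for every r in R, how many entries of L exceed r:
r = 7: 11, 13, 18, 21 → 4
r = 14: 18, 21 → 2
r = 16: 18, 21 → 2
Cross-inversions: 4 + 2 + 2 = 8

8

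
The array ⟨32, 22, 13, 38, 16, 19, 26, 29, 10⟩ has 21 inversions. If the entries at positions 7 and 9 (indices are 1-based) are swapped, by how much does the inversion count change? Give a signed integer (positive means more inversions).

Positions 7 and 9 hold 26 and 10; after swapping, the array is [32, 22, 13, 38, 16, 19, 10, 29, 26].
For each element, count later entries that are smaller:
32 → 22, 13, 16, 19, 10, 29, 26 → 7
22 → 13, 16, 19, 10 → 4
13 → 10 → 1
38 → 16, 19, 10, 29, 26 → 5
16 → 10 → 1
19 → 10 → 1
10 → none → 0
29 → 26 → 1
26 → none → 0
Sum: 7 + 4 + 1 + 5 + 1 + 1 + 0 + 1 + 0 = 20
Change: 20 − 21 = -1

-1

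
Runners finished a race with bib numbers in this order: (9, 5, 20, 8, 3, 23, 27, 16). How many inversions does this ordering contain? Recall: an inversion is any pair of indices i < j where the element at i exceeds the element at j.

10 out-of-order pairs

Sweep left to right; for each value list the smaller values that follow it:
9 → 5, 8, 3 → 3
5 → 3 → 1
20 → 8, 3, 16 → 3
8 → 3 → 1
3 → none → 0
23 → 16 → 1
27 → 16 → 1
16 → none → 0
Sum: 3 + 1 + 3 + 1 + 0 + 1 + 1 + 0 = 10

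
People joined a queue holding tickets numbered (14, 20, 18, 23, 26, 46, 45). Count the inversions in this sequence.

2 out-of-order pairs

Listing every pair i<j with a[i]>a[j] (using 1-based positions):
(2,3): 20 > 18
(6,7): 46 > 45
That's 2 pairs.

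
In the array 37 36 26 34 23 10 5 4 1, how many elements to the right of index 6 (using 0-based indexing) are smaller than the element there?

2

The element at index 6 is 5.
Elements after it: 4, 1
Those smaller than 5: 4, 1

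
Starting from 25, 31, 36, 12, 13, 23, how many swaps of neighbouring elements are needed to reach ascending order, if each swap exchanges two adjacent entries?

9 adjacent swaps

Each adjacent swap fixes exactly one inversion, so the minimum swap count equals the number of inversions.
Count inversions — for each element, later elements that are smaller:
25: 12, 13, 23 → 3
31: 12, 13, 23 → 3
36: 12, 13, 23 → 3
12: none → 0
13: none → 0
23: none → 0
Total inversions: 3 + 3 + 3 + 0 + 0 + 0 = 9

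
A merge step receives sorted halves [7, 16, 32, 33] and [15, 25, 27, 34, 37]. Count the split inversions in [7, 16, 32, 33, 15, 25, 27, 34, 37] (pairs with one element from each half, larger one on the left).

7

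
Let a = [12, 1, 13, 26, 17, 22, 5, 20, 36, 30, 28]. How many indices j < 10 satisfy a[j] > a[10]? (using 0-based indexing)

2

The element at index 10 is 28.
Elements before it: 12, 1, 13, 26, 17, 22, 5, 20, 36, 30
Those larger than 28: 36, 30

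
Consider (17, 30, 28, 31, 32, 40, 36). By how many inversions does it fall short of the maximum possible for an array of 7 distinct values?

19

Maximum inversions for 7 distinct elements is C(7, 2) = 7·6/2 = 21.
Current inversions — for each element, count later smaller elements:
17: 0
30: 1
28: 0
31: 0
32: 0
40: 1
36: 0
Current total: 0 + 1 + 0 + 0 + 0 + 1 + 0 = 2
Shortfall: 21 − 2 = 19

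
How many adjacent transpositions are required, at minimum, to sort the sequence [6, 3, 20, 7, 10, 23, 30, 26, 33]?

Minimum adjacent swaps = number of inversions (each swap of adjacent out-of-order elements removes one inversion and no swap can remove more).
Count inversions — for each element, later elements that are smaller:
6: 3 → 1
3: none → 0
20: 7, 10 → 2
7: none → 0
10: none → 0
23: none → 0
30: 26 → 1
26: none → 0
33: none → 0
Total inversions: 1 + 0 + 2 + 0 + 0 + 0 + 1 + 0 + 0 = 4

4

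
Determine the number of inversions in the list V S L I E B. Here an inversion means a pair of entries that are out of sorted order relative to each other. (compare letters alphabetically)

15 inversions

Count, for each position, how many later elements it exceeds:
V: 5
S: 4
L: 3
I: 2
E: 1
B: 0
Sum: 5 + 4 + 3 + 2 + 1 + 0 = 15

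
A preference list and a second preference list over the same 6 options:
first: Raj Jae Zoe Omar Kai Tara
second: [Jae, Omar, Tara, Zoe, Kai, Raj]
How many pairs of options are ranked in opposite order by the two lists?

Assign each item its position (1..6) in the first ordering, then rewrite the second ordering as that position sequence:
positions: Raj→1, Jae→2, Zoe→3, Omar→4, Kai→5, Tara→6
second ordering as positions: [2, 4, 6, 3, 5, 1]
Discordant pairs = inversions in this position sequence.
2: 1 → 1
4: 3, 1 → 2
6: 3, 5, 1 → 3
3: 1 → 1
5: 1 → 1
1: 0
Total: 1 + 2 + 3 + 1 + 1 + 0 = 8

8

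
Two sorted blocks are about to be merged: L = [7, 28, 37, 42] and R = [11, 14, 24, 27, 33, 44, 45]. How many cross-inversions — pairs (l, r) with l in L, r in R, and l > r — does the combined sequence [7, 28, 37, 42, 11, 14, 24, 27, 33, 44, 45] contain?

Take each right-half value and tally the left-half values above it:
r = 11: 28, 37, 42 → 3
r = 14: 28, 37, 42 → 3
r = 24: 28, 37, 42 → 3
r = 27: 28, 37, 42 → 3
r = 33: 37, 42 → 2
r = 44: none → 0
r = 45: none → 0
Cross-inversions: 3 + 3 + 3 + 3 + 2 + 0 + 0 = 14

There are 14 cross-inversions.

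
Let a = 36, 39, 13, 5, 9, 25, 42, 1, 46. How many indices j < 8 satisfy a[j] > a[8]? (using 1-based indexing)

7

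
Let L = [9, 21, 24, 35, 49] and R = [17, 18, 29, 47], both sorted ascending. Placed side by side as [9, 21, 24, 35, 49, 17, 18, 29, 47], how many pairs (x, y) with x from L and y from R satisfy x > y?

11

Take each right-half value and tally the left-half values above it:
r = 17: 21, 24, 35, 49 → 4
r = 18: 21, 24, 35, 49 → 4
r = 29: 35, 49 → 2
r = 47: 49 → 1
Cross-inversions: 4 + 4 + 2 + 1 = 11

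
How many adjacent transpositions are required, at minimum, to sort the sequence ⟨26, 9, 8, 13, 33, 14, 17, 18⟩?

The minimum number of adjacent swaps to sort an array equals its inversion count, since every such swap removes exactly one inversion.
Count inversions — for each element, later elements that are smaller:
26: 9, 8, 13, 14, 17, 18 → 6
9: 8 → 1
8: none → 0
13: none → 0
33: 14, 17, 18 → 3
14: none → 0
17: none → 0
18: none → 0
Total inversions: 6 + 1 + 0 + 0 + 3 + 0 + 0 + 0 = 10

10 swaps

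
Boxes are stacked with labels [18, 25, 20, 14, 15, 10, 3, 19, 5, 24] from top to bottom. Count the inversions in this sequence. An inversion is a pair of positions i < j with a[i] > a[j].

Element-by-element contributions:
18: 5
25: 8
20: 6
14: 3
15: 3
10: 2
3: 0
19: 1
5: 0
24: 0
Sum: 5 + 8 + 6 + 3 + 3 + 2 + 0 + 1 + 0 + 0 = 28

28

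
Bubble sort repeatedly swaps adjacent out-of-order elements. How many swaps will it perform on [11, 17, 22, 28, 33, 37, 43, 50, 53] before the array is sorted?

0 adjacent swaps

Minimum adjacent swaps = number of inversions (each swap of adjacent out-of-order elements removes one inversion and no swap can remove more).
Count inversions — for each element, later elements that are smaller:
11: none → 0
17: none → 0
22: none → 0
28: none → 0
33: none → 0
37: none → 0
43: none → 0
50: none → 0
53: none → 0
Total inversions: 0 + 0 + 0 + 0 + 0 + 0 + 0 + 0 + 0 = 0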